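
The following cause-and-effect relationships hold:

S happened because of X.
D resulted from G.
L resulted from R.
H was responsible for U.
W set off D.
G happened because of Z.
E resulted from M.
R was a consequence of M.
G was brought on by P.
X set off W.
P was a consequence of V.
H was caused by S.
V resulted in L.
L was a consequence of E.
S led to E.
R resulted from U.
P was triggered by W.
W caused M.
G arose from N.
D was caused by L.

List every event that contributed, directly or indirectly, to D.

E, G, H, L, M, N, P, R, S, U, V, W, X, Z

Immediate causes of D: W, L, G.
Further upstream: X, V, S, Z, P, M, H, U, E, R, N.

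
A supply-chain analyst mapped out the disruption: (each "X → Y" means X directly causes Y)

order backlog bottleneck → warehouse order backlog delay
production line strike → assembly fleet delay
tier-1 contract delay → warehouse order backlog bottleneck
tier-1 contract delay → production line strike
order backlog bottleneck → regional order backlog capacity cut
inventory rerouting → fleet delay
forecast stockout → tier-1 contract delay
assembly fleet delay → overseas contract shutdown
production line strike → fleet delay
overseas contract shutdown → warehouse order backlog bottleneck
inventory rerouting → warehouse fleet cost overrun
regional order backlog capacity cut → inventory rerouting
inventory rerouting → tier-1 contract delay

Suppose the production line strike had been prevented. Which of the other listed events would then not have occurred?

the assembly fleet delay, the overseas contract shutdown

Downstream of the production line strike: the assembly fleet delay, the fleet delay, the overseas contract shutdown, the warehouse order backlog bottleneck.
Of those, still caused via another path: the fleet delay, the warehouse order backlog bottleneck.
The remainder have no surviving cause.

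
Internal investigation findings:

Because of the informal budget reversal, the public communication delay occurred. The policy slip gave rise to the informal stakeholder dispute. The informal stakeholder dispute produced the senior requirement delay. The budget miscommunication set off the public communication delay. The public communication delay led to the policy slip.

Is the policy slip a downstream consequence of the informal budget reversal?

There is a causal chain: the informal budget reversal → the public communication delay → the policy slip.

Yes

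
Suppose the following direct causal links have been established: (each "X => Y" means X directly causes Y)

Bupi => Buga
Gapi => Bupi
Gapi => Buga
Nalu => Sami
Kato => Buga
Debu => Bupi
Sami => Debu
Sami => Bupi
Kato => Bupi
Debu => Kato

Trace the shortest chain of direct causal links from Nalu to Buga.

Nalu → Sami
Sami → Bupi
Bupi → Buga
Length: 3 steps.

Nalu → Sami → Bupi → Buga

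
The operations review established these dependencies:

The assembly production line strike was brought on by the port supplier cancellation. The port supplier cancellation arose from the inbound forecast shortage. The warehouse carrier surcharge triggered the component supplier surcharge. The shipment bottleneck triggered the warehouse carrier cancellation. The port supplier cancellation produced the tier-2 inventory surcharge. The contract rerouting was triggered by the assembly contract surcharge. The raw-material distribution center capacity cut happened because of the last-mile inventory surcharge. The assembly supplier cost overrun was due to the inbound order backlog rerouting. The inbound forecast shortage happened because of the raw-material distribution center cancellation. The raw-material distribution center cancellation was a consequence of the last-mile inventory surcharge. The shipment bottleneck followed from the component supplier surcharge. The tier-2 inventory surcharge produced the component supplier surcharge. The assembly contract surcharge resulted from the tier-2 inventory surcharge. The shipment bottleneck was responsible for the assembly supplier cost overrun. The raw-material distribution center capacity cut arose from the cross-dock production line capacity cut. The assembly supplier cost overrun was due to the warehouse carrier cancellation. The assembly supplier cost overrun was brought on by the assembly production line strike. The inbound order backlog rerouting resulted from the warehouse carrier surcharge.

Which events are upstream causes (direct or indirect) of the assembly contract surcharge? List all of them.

the inbound forecast shortage, the last-mile inventory surcharge, the port supplier cancellation, the raw-material distribution center cancellation, the tier-2 inventory surcharge

Immediate cause of the assembly contract surcharge: the tier-2 inventory surcharge.
Further upstream: the last-mile inventory surcharge, the raw-material distribution center cancellation, the inbound forecast shortage, the port supplier cancellation.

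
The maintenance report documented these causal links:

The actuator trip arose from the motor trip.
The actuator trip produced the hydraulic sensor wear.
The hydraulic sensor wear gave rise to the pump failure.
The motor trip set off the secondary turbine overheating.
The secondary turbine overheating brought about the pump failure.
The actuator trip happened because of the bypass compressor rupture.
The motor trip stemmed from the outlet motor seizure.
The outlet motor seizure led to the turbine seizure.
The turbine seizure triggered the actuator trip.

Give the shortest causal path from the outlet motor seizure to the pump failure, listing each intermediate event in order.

the outlet motor seizure → the motor trip
the motor trip → the secondary turbine overheating
the secondary turbine overheating → the pump failure
Length: 3 steps.

the outlet motor seizure → the motor trip → the secondary turbine overheating → the pump failure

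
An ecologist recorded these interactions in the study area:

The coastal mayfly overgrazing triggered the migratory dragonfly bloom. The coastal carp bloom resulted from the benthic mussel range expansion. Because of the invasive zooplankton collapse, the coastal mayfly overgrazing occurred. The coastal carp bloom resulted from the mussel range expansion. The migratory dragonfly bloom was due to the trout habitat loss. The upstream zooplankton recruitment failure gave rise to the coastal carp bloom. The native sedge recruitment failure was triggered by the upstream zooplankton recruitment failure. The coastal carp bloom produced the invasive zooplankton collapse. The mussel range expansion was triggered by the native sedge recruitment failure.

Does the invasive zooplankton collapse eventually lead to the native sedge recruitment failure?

No

The invasive zooplankton collapse leads to the coastal mayfly overgrazing, the migratory dragonfly bloom; the native sedge recruitment failure is not among them.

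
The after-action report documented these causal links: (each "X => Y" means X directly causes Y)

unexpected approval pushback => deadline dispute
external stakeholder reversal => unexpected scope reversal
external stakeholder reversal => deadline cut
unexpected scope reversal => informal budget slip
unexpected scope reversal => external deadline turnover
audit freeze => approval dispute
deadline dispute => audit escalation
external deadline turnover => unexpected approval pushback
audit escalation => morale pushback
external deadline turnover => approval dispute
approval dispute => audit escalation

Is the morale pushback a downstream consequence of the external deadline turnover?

Yes

There is a causal chain: the external deadline turnover → the approval dispute → the audit escalation → the morale pushback.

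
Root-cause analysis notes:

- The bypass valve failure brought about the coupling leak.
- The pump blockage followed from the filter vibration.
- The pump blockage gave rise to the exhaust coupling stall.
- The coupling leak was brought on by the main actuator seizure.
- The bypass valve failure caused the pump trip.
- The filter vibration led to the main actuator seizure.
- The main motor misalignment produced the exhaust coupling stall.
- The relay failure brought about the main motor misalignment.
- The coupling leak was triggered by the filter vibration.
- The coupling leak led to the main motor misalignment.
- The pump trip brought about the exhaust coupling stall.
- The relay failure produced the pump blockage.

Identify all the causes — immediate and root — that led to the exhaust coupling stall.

the bypass valve failure, the coupling leak, the filter vibration, the main actuator seizure, the main motor misalignment, the pump blockage, the pump trip, the relay failure

Immediate causes of the exhaust coupling stall: the pump blockage, the main motor misalignment, the pump trip.
Further upstream: the filter vibration, the bypass valve failure, the main actuator seizure, the coupling leak, the relay failure.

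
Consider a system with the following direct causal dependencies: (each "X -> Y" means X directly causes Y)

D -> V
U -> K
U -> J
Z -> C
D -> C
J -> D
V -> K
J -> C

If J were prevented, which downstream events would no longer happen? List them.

D, V

Downstream of J: D, C, V, K.
Of those, still caused via another path: C, K.
The remainder have no surviving cause.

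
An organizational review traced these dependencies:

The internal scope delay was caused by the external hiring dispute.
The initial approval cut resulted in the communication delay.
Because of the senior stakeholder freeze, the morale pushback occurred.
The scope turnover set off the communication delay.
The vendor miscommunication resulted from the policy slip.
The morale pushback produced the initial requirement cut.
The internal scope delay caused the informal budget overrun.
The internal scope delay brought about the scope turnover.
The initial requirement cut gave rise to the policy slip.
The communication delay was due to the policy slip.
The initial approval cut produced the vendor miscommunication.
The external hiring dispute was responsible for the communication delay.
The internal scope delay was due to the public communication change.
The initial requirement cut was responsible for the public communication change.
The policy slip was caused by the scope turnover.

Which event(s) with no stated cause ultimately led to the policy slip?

Tracing upstream from the policy slip: the policy slip ← the initial requirement cut ← the morale pushback ← the senior stakeholder freeze.
A separate upstream branch: the policy slip ← the scope turnover ← the internal scope delay ← the external hiring dispute.
Each of those chain origins has no stated cause.

the external hiring dispute, the senior stakeholder freeze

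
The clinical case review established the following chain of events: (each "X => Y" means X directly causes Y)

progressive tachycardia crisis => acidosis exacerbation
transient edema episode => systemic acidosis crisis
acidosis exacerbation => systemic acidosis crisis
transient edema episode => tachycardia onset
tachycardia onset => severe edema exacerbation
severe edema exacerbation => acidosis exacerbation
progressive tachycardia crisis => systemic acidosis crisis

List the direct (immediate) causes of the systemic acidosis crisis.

Upstream contributors include the tachycardia onset, the severe edema exacerbation, but only the acidosis exacerbation, the progressive tachycardia crisis, the transient edema episode feed directly into the systemic acidosis crisis.

the acidosis exacerbation, the progressive tachycardia crisis, the transient edema episode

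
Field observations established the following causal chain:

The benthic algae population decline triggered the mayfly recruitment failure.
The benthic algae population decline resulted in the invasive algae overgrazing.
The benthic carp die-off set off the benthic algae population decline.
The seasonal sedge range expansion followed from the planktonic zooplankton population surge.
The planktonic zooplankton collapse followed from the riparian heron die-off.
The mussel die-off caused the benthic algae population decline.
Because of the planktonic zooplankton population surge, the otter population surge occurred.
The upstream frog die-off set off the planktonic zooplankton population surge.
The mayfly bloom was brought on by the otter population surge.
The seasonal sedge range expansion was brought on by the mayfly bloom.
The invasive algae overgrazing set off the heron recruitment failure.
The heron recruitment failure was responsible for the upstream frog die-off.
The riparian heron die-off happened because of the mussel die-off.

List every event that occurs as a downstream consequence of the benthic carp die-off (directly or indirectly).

Direct effects: the benthic algae population decline.
2 steps out: the invasive algae overgrazing, the mayfly recruitment failure.
3 steps out: the heron recruitment failure.
4 steps out: the upstream frog die-off.
5 steps out: the planktonic zooplankton population surge.
6 steps out: the otter population surge, the seasonal sedge range expansion.
7 steps out: the mayfly bloom.
Not reachable from it: the mussel die-off, the riparian heron die-off, the planktonic zooplankton collapse.

the benthic algae population decline, the heron recruitment failure, the invasive algae overgrazing, the mayfly bloom, the mayfly recruitment failure, the otter population surge, the planktonic zooplankton population surge, the seasonal sedge range expansion, the upstream frog die-off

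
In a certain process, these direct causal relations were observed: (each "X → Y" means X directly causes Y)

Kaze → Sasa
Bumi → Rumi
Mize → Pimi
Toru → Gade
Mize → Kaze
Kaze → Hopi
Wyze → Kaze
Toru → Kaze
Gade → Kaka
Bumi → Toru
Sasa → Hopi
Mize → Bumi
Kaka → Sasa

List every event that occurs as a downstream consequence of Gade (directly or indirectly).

Direct effects: Kaka.
2 steps out: Sasa.
3 steps out: Hopi.
Not reachable from it: Mize, Bumi, Toru, Pimi, Rumi, Kaze, Wyze.

Hopi, Kaka, Sasa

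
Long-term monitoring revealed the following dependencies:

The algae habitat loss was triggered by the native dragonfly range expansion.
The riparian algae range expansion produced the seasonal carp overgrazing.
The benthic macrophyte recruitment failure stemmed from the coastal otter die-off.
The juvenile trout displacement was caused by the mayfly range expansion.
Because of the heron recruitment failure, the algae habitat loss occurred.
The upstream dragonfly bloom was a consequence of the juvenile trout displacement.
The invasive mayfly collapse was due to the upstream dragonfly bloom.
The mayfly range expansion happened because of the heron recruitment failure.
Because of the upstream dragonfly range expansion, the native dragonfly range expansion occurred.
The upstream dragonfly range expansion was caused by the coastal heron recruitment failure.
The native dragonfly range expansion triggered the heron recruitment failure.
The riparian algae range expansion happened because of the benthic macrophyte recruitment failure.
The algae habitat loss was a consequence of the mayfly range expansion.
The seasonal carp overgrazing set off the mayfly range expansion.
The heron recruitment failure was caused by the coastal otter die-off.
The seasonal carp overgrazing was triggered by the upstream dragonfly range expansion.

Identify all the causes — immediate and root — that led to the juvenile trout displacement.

the benthic macrophyte recruitment failure, the coastal heron recruitment failure, the coastal otter die-off, the heron recruitment failure, the mayfly range expansion, the native dragonfly range expansion, the riparian algae range expansion, the seasonal carp overgrazing, the upstream dragonfly range expansion

Immediate cause of the juvenile trout displacement: the mayfly range expansion.
Further upstream: the coastal otter die-off, the benthic macrophyte recruitment failure, the riparian algae range expansion, the coastal heron recruitment failure, the upstream dragonfly range expansion, the seasonal carp overgrazing, the native dragonfly range expansion, the heron recruitment failure.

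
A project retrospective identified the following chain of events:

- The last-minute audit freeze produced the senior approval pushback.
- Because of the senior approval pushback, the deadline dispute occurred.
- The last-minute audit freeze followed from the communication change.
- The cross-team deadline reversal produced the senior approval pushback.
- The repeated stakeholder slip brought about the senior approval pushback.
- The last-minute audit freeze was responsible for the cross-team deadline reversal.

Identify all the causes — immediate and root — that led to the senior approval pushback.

Immediate causes of the senior approval pushback: the last-minute audit freeze, the cross-team deadline reversal, the repeated stakeholder slip.
Further upstream: the communication change.

the communication change, the cross-team deadline reversal, the last-minute audit freeze, the repeated stakeholder slip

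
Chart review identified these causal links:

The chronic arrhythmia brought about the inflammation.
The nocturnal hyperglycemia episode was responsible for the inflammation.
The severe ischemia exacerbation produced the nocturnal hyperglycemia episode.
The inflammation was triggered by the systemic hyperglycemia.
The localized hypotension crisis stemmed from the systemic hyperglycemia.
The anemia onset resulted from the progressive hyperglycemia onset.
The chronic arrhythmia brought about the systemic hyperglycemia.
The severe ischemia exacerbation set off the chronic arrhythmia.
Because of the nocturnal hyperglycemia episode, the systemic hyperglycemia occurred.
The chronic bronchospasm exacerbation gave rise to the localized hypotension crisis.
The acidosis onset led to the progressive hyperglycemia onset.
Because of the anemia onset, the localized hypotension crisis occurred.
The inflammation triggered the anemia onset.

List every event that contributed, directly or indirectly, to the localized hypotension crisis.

Immediate causes of the localized hypotension crisis: the systemic hyperglycemia, the chronic bronchospasm exacerbation, the anemia onset.
Further upstream: the acidosis onset, the severe ischemia exacerbation, the progressive hyperglycemia onset, the nocturnal hyperglycemia episode, the chronic arrhythmia, the inflammation.

the acidosis onset, the anemia onset, the chronic arrhythmia, the chronic bronchospasm exacerbation, the inflammation, the nocturnal hyperglycemia episode, the progressive hyperglycemia onset, the severe ischemia exacerbation, the systemic hyperglycemia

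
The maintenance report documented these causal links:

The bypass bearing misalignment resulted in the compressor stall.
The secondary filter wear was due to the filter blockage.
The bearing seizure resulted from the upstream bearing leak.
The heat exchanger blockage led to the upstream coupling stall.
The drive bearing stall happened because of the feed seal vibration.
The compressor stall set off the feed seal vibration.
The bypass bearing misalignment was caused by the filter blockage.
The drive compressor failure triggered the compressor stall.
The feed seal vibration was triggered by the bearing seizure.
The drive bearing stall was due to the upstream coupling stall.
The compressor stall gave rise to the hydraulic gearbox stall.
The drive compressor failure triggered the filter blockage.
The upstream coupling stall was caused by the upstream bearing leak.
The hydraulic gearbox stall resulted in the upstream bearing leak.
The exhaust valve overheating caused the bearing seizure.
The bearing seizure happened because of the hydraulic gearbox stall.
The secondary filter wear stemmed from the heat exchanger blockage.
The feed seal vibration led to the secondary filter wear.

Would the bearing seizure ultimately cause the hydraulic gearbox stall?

The bearing seizure leads to the feed seal vibration, the secondary filter wear, the drive bearing stall; the hydraulic gearbox stall is not among them.

No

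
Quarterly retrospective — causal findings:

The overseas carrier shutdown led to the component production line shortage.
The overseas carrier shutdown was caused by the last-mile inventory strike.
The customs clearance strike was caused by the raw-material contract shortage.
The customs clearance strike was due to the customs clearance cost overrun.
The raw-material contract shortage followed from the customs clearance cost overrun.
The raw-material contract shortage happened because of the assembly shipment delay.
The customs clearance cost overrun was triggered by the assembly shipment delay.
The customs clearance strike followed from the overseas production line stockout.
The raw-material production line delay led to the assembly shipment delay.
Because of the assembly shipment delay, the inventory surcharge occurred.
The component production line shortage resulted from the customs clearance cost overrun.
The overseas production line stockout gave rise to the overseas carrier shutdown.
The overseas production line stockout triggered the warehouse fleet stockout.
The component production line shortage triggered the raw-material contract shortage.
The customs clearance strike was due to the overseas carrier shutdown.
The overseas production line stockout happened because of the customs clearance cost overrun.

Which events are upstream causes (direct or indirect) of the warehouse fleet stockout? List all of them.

the assembly shipment delay, the customs clearance cost overrun, the overseas production line stockout, the raw-material production line delay

Immediate cause of the warehouse fleet stockout: the overseas production line stockout.
Further upstream: the raw-material production line delay, the assembly shipment delay, the customs clearance cost overrun.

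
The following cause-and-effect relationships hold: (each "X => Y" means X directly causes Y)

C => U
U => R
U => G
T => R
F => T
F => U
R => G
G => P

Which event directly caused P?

G

Upstream contributors include C, F, U, T, R, but only G feeds directly into P.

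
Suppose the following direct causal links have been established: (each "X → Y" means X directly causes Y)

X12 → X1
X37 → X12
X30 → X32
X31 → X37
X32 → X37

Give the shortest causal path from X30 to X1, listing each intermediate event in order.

X30 → X32
X32 → X37
X37 → X12
X12 → X1
Length: 4 steps.

X30 → X32 → X37 → X12 → X1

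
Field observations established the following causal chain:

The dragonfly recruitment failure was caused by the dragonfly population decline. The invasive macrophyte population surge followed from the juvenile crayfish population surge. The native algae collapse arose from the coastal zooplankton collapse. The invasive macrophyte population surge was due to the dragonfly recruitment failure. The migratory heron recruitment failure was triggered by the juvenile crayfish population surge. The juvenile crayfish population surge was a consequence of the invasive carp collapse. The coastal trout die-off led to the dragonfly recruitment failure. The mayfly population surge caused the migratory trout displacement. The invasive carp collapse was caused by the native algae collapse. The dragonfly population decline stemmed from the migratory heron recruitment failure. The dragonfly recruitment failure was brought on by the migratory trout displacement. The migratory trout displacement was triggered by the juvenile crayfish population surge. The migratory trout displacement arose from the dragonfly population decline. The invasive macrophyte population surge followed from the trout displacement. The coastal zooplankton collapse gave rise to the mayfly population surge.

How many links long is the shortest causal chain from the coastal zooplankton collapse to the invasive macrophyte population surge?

4

Shortest chain: the coastal zooplankton collapse → the native algae collapse → the invasive carp collapse → the juvenile crayfish population surge → the invasive macrophyte population surge.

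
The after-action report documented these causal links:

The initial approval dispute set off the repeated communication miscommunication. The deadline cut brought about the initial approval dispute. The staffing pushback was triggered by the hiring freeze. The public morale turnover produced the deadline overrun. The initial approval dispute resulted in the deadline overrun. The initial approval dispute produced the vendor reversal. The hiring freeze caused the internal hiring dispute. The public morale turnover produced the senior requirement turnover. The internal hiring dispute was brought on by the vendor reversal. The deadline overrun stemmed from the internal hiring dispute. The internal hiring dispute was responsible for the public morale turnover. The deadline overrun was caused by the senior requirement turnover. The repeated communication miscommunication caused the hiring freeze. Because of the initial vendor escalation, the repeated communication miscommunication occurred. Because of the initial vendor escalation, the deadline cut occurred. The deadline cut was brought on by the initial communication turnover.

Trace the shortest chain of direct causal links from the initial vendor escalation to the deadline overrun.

the initial vendor escalation → the deadline cut
the deadline cut → the initial approval dispute
the initial approval dispute → the deadline overrun
Length: 3 steps.

the initial vendor escalation → the deadline cut → the initial approval dispute → the deadline overrun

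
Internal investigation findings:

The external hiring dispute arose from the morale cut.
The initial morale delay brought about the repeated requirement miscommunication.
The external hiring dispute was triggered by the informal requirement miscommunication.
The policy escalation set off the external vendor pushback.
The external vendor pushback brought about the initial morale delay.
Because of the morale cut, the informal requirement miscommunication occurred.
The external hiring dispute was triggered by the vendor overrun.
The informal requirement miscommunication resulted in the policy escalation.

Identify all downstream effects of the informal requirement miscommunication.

the external hiring dispute, the external vendor pushback, the initial morale delay, the policy escalation, the repeated requirement miscommunication

Direct effects: the external hiring dispute, the policy escalation.
2 steps out: the external vendor pushback.
3 steps out: the initial morale delay.
4 steps out: the repeated requirement miscommunication.
Not reachable from it: the morale cut, the vendor overrun.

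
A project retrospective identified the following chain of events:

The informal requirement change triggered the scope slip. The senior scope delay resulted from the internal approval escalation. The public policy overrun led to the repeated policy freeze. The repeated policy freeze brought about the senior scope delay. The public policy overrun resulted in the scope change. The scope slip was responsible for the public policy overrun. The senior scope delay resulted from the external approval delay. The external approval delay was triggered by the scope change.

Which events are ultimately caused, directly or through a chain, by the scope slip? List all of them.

the external approval delay, the public policy overrun, the repeated policy freeze, the scope change, the senior scope delay

Direct effects: the public policy overrun.
2 steps out: the repeated policy freeze, the scope change.
3 steps out: the external approval delay, the senior scope delay.
Not reachable from it: the informal requirement change, the internal approval escalation.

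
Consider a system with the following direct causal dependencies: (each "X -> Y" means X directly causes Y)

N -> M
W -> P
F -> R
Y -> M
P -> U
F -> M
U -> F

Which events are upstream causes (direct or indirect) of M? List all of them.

Immediate causes of M: Y, F, N.
Further upstream: W, P, U.

F, N, P, U, W, Y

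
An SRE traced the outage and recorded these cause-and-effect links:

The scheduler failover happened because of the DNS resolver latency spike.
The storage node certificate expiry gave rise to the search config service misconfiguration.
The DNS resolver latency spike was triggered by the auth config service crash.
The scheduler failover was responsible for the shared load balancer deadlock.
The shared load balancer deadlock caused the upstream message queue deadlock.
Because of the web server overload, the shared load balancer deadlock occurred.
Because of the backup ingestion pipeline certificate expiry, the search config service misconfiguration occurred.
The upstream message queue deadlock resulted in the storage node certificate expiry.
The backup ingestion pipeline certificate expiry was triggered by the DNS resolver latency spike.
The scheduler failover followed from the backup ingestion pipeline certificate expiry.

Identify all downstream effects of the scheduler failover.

the search config service misconfiguration, the shared load balancer deadlock, the storage node certificate expiry, the upstream message queue deadlock

Direct effects: the shared load balancer deadlock.
2 steps out: the upstream message queue deadlock.
3 steps out: the storage node certificate expiry.
4 steps out: the search config service misconfiguration.
Not reachable from it: the auth config service crash, the DNS resolver latency spike, the backup ingestion pipeline certificate expiry, the web server overload.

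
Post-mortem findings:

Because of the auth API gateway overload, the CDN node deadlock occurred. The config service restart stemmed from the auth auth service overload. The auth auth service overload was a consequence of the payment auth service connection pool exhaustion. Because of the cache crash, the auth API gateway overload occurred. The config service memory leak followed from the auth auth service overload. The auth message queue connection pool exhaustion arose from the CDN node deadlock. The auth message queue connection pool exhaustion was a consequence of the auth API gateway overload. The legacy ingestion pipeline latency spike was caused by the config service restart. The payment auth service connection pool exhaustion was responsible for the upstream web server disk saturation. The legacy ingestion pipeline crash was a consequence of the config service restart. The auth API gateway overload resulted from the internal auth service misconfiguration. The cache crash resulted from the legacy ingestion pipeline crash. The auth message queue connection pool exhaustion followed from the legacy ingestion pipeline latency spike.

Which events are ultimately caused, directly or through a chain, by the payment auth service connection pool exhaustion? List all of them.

Direct effects: the upstream web server disk saturation, the auth auth service overload.
2 steps out: the config service memory leak, the config service restart.
3 steps out: the legacy ingestion pipeline crash, the legacy ingestion pipeline latency spike.
4 steps out: the cache crash, the auth message queue connection pool exhaustion.
5 steps out: the auth API gateway overload.
6 steps out: the CDN node deadlock.
Not reachable from it: the internal auth service misconfiguration.

the CDN node deadlock, the auth API gateway overload, the auth auth service overload, the auth message queue connection pool exhaustion, the cache crash, the config service memory leak, the config service restart, the legacy ingestion pipeline crash, the legacy ingestion pipeline latency spike, the upstream web server disk saturation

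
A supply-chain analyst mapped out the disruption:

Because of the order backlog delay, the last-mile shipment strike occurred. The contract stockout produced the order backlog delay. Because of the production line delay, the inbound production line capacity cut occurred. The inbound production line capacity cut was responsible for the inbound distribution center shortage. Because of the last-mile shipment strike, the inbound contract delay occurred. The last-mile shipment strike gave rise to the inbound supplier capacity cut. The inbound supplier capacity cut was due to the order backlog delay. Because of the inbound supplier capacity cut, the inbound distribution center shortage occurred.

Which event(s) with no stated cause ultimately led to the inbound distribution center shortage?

the contract stockout, the production line delay

Tracing upstream from the inbound distribution center shortage: the inbound distribution center shortage ← the inbound production line capacity cut ← the production line delay.
A separate upstream branch: the inbound distribution center shortage ← the inbound supplier capacity cut ← the order backlog delay ← the contract stockout.
Each of those chain origins has no stated cause.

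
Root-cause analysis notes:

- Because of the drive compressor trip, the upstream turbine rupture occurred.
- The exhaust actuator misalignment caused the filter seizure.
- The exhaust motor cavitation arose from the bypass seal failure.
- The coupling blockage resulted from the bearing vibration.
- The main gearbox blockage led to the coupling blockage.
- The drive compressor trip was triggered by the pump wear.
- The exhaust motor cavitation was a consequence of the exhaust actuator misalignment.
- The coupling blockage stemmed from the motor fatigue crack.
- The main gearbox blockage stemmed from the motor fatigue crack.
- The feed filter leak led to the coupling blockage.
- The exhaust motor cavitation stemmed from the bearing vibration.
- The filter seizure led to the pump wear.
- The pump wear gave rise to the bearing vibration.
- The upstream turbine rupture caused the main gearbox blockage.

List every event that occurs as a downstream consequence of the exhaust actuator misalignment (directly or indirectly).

the bearing vibration, the coupling blockage, the drive compressor trip, the exhaust motor cavitation, the filter seizure, the main gearbox blockage, the pump wear, the upstream turbine rupture

Direct effects: the filter seizure, the exhaust motor cavitation.
2 steps out: the pump wear.
3 steps out: the drive compressor trip, the bearing vibration.
4 steps out: the upstream turbine rupture, the coupling blockage.
5 steps out: the main gearbox blockage.
Not reachable from it: the bypass seal failure, the motor fatigue crack, the feed filter leak.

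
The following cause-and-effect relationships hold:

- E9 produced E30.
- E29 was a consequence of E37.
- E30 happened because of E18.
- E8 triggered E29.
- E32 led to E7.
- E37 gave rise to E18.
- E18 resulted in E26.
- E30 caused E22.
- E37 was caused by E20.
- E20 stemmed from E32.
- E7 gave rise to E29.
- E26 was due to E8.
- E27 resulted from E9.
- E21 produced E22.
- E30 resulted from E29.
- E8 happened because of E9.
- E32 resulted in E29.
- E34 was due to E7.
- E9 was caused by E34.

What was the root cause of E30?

Tracing upstream from E30: E30 ← E29 ← E32.
E32 has no stated cause, so it is the root.

E32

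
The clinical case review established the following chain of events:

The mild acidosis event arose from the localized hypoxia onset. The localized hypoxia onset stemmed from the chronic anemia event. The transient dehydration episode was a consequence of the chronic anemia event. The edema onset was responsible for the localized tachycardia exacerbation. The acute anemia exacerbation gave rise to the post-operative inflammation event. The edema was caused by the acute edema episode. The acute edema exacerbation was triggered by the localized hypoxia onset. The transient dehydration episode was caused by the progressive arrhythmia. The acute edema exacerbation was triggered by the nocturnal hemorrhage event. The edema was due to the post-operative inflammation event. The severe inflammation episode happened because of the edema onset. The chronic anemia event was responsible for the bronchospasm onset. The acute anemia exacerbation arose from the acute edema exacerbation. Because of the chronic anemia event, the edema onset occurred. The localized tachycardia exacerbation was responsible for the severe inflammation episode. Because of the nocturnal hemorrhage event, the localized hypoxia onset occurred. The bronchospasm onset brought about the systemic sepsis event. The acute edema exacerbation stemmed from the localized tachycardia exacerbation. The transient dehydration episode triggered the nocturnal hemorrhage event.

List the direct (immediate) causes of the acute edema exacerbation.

the localized hypoxia onset, the localized tachycardia exacerbation, the nocturnal hemorrhage event

Upstream contributors include the progressive arrhythmia, the chronic anemia event, the transient dehydration episode, the edema onset, but only the localized hypoxia onset, the localized tachycardia exacerbation, the nocturnal hemorrhage event feed directly into the acute edema exacerbation.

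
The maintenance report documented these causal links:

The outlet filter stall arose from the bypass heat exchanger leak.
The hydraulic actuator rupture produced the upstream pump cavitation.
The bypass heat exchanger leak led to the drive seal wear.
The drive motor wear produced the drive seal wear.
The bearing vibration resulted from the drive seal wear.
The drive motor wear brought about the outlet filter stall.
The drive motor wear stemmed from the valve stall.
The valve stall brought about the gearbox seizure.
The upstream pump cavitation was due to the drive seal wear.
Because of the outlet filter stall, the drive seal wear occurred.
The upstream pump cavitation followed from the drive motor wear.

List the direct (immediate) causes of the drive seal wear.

the bypass heat exchanger leak, the drive motor wear, the outlet filter stall

Upstream contributors include the valve stall, but only the bypass heat exchanger leak, the drive motor wear, the outlet filter stall feed directly into the drive seal wear.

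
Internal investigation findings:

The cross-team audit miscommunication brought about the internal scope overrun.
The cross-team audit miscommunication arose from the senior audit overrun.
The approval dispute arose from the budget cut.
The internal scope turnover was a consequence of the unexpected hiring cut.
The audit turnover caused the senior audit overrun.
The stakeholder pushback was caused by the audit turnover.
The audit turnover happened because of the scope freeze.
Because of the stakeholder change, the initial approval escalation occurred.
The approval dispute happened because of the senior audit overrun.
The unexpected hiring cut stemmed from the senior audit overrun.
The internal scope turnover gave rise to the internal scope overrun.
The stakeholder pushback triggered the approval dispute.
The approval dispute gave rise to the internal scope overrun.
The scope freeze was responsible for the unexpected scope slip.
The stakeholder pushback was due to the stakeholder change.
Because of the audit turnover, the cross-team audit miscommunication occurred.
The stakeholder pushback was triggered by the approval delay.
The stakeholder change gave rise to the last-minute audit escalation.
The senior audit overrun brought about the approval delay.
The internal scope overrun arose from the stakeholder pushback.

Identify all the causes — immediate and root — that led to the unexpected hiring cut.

the audit turnover, the scope freeze, the senior audit overrun

Immediate cause of the unexpected hiring cut: the senior audit overrun.
Further upstream: the scope freeze, the audit turnover.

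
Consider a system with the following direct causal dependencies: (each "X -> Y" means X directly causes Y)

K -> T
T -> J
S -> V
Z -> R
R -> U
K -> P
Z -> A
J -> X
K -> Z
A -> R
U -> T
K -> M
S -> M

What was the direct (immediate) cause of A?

Z

Upstream contributors include K, but only Z feeds directly into A.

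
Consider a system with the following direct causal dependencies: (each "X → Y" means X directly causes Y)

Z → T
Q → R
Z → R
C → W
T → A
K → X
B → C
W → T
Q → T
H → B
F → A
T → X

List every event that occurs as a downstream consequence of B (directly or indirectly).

Direct effects: C.
2 steps out: W.
3 steps out: T.
4 steps out: A, X.
Not reachable from it: F, H, Q, Z, R, K.

A, C, T, W, X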